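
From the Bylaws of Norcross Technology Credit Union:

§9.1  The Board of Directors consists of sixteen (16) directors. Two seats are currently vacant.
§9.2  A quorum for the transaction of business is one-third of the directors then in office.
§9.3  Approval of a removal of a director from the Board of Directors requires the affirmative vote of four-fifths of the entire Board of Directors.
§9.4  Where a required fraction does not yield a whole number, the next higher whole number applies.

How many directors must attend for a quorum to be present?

1/3 of 14 = 4.67, rounded up to 5.

5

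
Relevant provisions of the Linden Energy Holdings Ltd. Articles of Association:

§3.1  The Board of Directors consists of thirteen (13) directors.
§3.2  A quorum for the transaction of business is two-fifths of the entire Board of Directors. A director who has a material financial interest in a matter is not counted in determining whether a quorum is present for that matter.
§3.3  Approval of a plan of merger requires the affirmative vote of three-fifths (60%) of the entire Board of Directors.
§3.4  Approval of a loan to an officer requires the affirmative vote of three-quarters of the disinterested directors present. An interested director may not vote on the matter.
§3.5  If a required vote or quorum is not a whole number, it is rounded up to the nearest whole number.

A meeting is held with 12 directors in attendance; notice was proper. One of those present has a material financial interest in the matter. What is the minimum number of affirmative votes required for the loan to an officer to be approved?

9

The loan to an officer requires three-fourths of the disinterested directors present (12 − 1 = 11).
3/4 of 11 = 8.25, rounded up to 9.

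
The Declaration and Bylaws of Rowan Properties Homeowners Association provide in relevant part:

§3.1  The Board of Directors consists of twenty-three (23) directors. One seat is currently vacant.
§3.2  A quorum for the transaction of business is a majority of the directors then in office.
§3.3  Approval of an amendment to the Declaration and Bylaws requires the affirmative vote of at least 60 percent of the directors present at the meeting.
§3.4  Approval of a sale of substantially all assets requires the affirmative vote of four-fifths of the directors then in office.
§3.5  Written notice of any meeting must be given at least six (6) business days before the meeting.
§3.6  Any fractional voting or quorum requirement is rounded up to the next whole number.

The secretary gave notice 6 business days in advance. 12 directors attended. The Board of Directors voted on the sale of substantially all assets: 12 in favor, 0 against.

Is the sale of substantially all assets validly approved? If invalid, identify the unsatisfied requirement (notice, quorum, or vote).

Notice: 6 business days given; 6 required (6 ≥ 6). Satisfied.
Quorum: 12 present; quorum is 12. Satisfied.
Vote: the sale of substantially all assets requires four-fifths of the directors then in office (22). 4/5 of 22 = 17.60, rounded up to 18, so 18 affirmative votes are needed; 12 voted in favor. Not satisfied.

Invalid — vote requirement not satisfied.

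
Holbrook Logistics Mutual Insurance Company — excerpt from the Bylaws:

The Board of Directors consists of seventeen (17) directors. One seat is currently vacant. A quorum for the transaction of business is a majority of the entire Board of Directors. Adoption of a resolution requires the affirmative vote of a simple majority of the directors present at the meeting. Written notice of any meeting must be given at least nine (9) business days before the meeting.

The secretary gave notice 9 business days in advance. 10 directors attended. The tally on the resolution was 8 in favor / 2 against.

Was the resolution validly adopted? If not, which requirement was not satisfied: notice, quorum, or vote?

Notice: 9 business days given; 9 required (9 ≥ 9). Satisfied.
Quorum: 10 present; quorum is 9. Satisfied.
Vote: the resolution requires a majority of the directors present (10). A majority of 10 is 6, so 6 affirmative votes are needed; 8 voted in favor. Satisfied.

Valid — all requirements satisfied.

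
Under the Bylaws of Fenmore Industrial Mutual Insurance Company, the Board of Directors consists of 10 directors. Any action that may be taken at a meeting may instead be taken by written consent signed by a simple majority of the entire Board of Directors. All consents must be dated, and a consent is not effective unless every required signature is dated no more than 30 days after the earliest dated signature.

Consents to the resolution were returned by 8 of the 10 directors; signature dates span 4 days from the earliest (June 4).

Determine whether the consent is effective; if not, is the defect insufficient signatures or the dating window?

Signatures required: a simple majority of 10 — a majority of 10 is 6, so 6 needed; 8 signed. Sufficient.
Dating window: the latest signature is 4 days after the earliest; the limit is 30 days. Within the window.

Effective — both the signature and dating-window requirements are satisfied.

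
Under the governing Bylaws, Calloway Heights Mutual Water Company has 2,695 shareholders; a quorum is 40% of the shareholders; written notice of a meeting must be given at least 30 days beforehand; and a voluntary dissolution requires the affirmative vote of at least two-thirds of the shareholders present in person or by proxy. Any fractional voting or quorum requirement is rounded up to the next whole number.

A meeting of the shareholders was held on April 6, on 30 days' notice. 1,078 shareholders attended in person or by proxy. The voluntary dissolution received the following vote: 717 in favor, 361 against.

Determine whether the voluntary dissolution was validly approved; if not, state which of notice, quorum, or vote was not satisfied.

Invalid — vote requirement not satisfied.

Notice: 30 days given; 30 required. Satisfied.
Quorum: 40% of 2,695 = 1,078; 1,078 present. Satisfied.
Vote: requires two-thirds of those present (1,078); 2/3 of 1078 = 718.67, rounded up to 719, so 719 needed; 717 in favor. Not satisfied.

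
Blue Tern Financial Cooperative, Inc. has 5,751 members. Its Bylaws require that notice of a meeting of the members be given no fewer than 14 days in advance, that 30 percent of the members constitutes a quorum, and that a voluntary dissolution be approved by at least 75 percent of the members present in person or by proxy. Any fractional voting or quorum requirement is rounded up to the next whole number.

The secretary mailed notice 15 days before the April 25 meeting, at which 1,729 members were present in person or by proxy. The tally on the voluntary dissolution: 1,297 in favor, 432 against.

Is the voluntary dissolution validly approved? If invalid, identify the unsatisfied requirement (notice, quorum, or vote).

Notice: 15 days given; 14 required. Satisfied.
Quorum: 30% of 5,751 = 1,725.30, rounded up to 1,726; 1,729 present. Satisfied.
Vote: requires three-fourths of those present (1,729); 3/4 of 1729 = 1296.75, rounded up to 1297, so 1,297 needed; 1,297 in favor. Satisfied.

Valid — all requirements satisfied.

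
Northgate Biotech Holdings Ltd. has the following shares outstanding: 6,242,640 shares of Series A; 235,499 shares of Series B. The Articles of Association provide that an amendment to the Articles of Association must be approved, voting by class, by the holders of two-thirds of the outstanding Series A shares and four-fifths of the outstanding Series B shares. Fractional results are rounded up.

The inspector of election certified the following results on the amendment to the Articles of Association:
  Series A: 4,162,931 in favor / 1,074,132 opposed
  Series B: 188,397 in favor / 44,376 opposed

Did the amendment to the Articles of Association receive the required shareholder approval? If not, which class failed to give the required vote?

Not approved — the Series B shares did not give the required vote.

Series A: 2/3 of 6242640 = 4161760; 4,161,760 required, 4,162,931 in favor — approved.
Series B: 4/5 of 235499 = 188399.20, rounded up to 188400; 188,400 required, 188,397 in favor — not approved.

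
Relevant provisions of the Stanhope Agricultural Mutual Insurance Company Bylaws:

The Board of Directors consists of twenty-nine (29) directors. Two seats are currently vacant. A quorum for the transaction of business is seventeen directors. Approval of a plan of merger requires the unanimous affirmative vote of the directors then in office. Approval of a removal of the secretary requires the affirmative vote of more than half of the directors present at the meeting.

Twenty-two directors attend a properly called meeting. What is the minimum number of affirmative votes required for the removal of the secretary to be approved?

12

The removal of the secretary requires a majority of the directors present (22).
A majority of 22 is 12.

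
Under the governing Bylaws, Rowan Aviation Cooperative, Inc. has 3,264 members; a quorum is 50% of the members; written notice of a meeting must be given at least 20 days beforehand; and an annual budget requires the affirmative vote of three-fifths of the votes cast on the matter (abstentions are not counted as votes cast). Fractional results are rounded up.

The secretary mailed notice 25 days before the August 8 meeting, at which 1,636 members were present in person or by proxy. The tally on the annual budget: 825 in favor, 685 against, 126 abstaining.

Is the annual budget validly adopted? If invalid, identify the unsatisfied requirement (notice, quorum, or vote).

Invalid — vote requirement not satisfied.

Notice: 25 days given; 20 required. Satisfied.
Quorum: 50% of 3,264 = 1,632; 1,636 present. Satisfied.
Vote: requires three-fifths of the votes cast (1,636 − 126 abstaining = 1,510); 3/5 of 1510 = 906, so 906 needed; 825 in favor. Not satisfied.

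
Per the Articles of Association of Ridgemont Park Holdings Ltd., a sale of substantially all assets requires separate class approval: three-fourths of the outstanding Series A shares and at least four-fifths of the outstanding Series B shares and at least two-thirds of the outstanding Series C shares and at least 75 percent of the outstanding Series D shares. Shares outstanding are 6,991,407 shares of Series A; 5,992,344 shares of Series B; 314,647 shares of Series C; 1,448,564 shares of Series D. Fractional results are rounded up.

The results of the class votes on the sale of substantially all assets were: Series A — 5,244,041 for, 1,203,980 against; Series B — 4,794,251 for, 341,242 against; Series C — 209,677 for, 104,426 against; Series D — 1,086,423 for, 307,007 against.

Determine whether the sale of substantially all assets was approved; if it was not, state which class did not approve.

Not approved — the Series C shares did not give the required vote.

Series A: 3/4 of 6991407 = 5243555.25, rounded up to 5243556; 5,243,556 required, 5,244,041 in favor — approved.
Series B: 4/5 of 5992344 = 4793875.20, rounded up to 4793876; 4,793,876 required, 4,794,251 in favor — approved.
Series C: 2/3 of 314647 = 209764.67, rounded up to 209765; 209,765 required, 209,677 in favor — not approved.
Series D: 3/4 of 1448564 = 1086423; 1,086,423 required, 1,086,423 in favor — approved.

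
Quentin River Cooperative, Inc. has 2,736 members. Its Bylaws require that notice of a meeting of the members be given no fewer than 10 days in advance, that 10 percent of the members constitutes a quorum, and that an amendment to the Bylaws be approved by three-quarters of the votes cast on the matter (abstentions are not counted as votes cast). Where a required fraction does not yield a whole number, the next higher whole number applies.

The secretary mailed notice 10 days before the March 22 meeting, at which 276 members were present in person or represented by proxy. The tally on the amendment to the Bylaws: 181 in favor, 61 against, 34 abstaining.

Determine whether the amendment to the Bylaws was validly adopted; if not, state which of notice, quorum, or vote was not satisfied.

Notice: 10 days given; 10 required. Satisfied.
Quorum: 10% of 2,736 = 273.60, rounded up to 274; 276 present. Satisfied.
Vote: requires three-fourths of the votes cast (276 − 34 abstaining = 242); 3/4 of 242 = 181.50, rounded up to 182, so 182 needed; 181 in favor. Not satisfied.

Invalid — vote requirement not satisfied.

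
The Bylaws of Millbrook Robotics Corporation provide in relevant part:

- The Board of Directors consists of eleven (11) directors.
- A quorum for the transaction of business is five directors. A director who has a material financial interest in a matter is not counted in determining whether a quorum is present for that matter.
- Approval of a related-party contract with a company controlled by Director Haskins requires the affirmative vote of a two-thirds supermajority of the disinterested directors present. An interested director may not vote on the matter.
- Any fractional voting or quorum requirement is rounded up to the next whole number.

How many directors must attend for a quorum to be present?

The quorum is fixed at 5.

5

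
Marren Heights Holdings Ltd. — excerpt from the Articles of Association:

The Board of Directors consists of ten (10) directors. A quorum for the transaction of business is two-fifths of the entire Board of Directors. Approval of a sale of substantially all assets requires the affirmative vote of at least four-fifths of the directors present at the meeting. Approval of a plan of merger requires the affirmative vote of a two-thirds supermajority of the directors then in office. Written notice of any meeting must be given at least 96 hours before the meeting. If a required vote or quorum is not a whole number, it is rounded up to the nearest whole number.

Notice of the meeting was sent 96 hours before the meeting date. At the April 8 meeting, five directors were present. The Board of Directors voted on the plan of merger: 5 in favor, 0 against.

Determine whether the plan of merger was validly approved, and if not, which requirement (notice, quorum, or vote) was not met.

Invalid — vote requirement not satisfied.

Notice: 96 hours given; 96 required (96 ≥ 96). Satisfied.
Quorum: 5 present; quorum is 4. Satisfied.
Vote: the plan of merger requires two-thirds of the directors then in office (10). 2/3 of 10 = 6.67, rounded up to 7, so 7 affirmative votes are needed; 5 voted in favor. Not satisfied.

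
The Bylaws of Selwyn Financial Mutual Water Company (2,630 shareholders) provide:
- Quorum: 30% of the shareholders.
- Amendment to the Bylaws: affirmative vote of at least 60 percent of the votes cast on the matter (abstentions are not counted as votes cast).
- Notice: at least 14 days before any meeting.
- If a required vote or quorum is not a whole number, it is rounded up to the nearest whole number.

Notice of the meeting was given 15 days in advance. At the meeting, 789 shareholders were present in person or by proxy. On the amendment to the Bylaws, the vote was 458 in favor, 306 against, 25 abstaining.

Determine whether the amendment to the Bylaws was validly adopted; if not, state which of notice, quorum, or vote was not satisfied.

Invalid — vote requirement not satisfied.

Notice: 15 days given; 14 required. Satisfied.
Quorum: 30% of 2,630 = 789; 789 present. Satisfied.
Vote: requires three-fifths of the votes cast (789 − 25 abstaining = 764); 3/5 of 764 = 458.40, rounded up to 459, so 459 needed; 458 in favor. Not satisfied.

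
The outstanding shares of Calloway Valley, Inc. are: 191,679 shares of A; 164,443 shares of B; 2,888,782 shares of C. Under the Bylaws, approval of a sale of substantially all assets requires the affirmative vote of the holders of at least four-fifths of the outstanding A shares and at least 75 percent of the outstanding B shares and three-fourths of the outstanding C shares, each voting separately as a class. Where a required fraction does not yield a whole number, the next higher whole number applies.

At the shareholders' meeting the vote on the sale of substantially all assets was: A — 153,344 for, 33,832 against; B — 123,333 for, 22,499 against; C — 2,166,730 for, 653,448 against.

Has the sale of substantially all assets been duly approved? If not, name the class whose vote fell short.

A: 4/5 of 191679 = 153343.20, rounded up to 153344; 153,344 required, 153,344 in favor — approved.
B: 3/4 of 164443 = 123332.25, rounded up to 123333; 123,333 required, 123,333 in favor — approved.
C: 3/4 of 2888782 = 2166586.50, rounded up to 2166587; 2,166,587 required, 2,166,730 in favor — approved.

Approved — every class gave the required vote.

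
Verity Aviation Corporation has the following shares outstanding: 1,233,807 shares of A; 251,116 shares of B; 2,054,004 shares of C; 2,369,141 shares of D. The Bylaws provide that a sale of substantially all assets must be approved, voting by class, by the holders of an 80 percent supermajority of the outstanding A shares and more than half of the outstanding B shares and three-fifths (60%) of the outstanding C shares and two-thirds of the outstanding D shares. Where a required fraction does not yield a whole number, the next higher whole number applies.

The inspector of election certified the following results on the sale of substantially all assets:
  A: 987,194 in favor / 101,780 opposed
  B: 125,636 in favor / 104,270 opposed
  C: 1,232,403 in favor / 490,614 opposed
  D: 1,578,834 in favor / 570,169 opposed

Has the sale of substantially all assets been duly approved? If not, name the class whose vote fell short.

A: 4/5 of 1233807 = 987045.60, rounded up to 987046; 987,046 required, 987,194 in favor — approved.
B: a majority of 251116 is 125559; 125,559 required, 125,636 in favor — approved.
C: 3/5 of 2054004 = 1232402.40, rounded up to 1232403; 1,232,403 required, 1,232,403 in favor — approved.
D: 2/3 of 2369141 = 1579427.33, rounded up to 1579428; 1,579,428 required, 1,578,834 in favor — not approved.

Not approved — the D shares did not give the required vote.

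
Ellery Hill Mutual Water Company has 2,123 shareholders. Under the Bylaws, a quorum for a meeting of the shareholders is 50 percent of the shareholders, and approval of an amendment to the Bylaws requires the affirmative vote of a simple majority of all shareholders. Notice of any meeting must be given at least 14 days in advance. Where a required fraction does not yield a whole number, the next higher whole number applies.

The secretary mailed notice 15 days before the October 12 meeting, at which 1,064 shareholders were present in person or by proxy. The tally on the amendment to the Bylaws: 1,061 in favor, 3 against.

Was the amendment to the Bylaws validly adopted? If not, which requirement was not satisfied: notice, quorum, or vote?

Notice: 15 days given; 14 required. Satisfied.
Quorum: 50% of 2,123 = 1,061.50, rounded up to 1,062; 1,064 present. Satisfied.
Vote: requires a majority of all shareholders (2,123); a majority of 2123 is 1062, so 1,062 needed; 1,061 in favor. Not satisfied.

Invalid — vote requirement not satisfied.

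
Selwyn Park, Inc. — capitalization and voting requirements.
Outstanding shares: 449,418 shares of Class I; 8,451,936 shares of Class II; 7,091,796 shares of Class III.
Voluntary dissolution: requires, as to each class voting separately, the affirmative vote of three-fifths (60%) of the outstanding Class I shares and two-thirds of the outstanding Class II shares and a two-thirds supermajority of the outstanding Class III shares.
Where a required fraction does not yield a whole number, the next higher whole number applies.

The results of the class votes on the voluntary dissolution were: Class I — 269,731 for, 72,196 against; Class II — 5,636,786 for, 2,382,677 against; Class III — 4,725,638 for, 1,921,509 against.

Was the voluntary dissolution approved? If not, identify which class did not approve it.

Not approved — the Class III shares did not give the required vote.

Class I: 3/5 of 449418 = 269650.80, rounded up to 269651; 269,651 required, 269,731 in favor — approved.
Class II: 2/3 of 8451936 = 5634624; 5,634,624 required, 5,636,786 in favor — approved.
Class III: 2/3 of 7091796 = 4727864; 4,727,864 required, 4,725,638 in favor — not approved.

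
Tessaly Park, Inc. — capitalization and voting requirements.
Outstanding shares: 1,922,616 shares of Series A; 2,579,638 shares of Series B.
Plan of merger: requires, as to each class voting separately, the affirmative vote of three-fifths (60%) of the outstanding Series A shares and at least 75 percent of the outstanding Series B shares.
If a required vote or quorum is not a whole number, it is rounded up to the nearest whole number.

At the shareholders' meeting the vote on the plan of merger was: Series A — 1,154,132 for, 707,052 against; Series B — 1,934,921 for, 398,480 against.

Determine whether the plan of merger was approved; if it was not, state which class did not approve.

Approved — every class gave the required vote.

Series A: 3/5 of 1922616 = 1153569.60, rounded up to 1153570; 1,153,570 required, 1,154,132 in favor — approved.
Series B: 3/4 of 2579638 = 1934728.50, rounded up to 1934729; 1,934,729 required, 1,934,921 in favor — approved.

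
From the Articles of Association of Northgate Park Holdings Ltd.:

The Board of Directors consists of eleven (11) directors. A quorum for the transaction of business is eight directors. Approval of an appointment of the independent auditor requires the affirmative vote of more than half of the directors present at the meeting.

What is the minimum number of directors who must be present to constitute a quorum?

The quorum is fixed at 8.

8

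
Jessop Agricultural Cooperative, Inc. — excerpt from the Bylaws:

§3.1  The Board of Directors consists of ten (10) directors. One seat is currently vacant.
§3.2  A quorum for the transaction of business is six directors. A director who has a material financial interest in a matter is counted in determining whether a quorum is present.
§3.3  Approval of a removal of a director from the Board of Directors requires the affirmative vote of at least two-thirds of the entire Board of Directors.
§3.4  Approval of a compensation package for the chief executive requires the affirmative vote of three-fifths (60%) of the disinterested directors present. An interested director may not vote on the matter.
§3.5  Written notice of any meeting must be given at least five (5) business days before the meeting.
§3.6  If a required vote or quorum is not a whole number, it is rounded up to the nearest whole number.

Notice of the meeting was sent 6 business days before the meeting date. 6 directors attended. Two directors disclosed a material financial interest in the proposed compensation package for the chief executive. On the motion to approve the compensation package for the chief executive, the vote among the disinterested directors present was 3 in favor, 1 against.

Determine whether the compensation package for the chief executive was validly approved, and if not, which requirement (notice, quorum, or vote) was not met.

Valid — all requirements satisfied.

Notice: 6 business days given; 5 required (6 ≥ 5). Satisfied.
Quorum: 6 present (interested directors count toward quorum); quorum is 6. Satisfied.
Vote: the compensation package for the chief executive requires three-fifths of the disinterested directors present (6 − 2 = 4). 3/5 of 4 = 2.40, rounded up to 3, so 3 affirmative votes are needed; 3 voted in favor. Satisfied.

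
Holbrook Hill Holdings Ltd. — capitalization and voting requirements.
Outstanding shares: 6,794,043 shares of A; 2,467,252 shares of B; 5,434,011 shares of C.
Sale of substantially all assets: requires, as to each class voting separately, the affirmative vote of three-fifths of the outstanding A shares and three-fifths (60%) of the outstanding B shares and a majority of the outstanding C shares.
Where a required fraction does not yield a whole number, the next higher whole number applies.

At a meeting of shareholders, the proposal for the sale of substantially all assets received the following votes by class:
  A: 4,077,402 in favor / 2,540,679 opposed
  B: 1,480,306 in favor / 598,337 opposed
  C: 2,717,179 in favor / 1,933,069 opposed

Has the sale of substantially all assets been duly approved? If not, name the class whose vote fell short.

A: 3/5 of 6794043 = 4076425.80, rounded up to 4076426; 4,076,426 required, 4,077,402 in favor — approved.
B: 3/5 of 2467252 = 1480351.20, rounded up to 1480352; 1,480,352 required, 1,480,306 in favor — not approved.
C: a majority of 5434011 is 2717006; 2,717,006 required, 2,717,179 in favor — approved.

Not approved — the B shares did not give the required vote.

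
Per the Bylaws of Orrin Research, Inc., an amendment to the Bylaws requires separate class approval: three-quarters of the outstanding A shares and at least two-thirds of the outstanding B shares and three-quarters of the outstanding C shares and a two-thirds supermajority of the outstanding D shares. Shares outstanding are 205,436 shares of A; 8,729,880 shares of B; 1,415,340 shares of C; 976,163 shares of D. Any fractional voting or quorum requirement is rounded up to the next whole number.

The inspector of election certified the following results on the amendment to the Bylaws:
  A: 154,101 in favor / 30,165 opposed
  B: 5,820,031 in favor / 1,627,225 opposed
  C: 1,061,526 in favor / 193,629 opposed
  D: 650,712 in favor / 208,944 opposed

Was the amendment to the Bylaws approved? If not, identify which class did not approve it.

A: 3/4 of 205436 = 154077; 154,077 required, 154,101 in favor — approved.
B: 2/3 of 8729880 = 5819920; 5,819,920 required, 5,820,031 in favor — approved.
C: 3/4 of 1415340 = 1061505; 1,061,505 required, 1,061,526 in favor — approved.
D: 2/3 of 976163 = 650775.33, rounded up to 650776; 650,776 required, 650,712 in favor — not approved.

Not approved — the D shares did not give the required vote.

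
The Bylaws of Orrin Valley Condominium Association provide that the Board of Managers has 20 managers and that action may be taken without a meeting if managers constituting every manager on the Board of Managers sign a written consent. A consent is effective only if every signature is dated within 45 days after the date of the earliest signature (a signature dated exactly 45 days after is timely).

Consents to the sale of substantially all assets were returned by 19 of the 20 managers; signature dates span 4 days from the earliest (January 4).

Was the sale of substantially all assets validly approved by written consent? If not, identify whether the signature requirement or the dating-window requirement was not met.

Signatures required: every one of 20 — unanimous means all 20, so 20 needed; 19 signed. Insufficient.
Dating window: the latest signature is 4 days after the earliest; the limit is 45 days. Within the window.

Not effective — insufficient signatures.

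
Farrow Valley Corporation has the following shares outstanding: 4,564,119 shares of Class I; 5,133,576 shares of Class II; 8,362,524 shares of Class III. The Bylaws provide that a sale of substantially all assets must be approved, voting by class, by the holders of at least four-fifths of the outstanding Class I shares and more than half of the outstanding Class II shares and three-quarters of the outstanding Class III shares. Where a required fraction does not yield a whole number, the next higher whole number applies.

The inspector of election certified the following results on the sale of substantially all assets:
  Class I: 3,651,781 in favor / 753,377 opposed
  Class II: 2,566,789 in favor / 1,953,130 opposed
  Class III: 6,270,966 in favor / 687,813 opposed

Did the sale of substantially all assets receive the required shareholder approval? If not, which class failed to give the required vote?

Not approved — the Class III shares did not give the required vote.

Class I: 4/5 of 4564119 = 3651295.20, rounded up to 3651296; 3,651,296 required, 3,651,781 in favor — approved.
Class II: a majority of 5133576 is 2566789; 2,566,789 required, 2,566,789 in favor — approved.
Class III: 3/4 of 8362524 = 6271893; 6,271,893 required, 6,270,966 in favor — not approved.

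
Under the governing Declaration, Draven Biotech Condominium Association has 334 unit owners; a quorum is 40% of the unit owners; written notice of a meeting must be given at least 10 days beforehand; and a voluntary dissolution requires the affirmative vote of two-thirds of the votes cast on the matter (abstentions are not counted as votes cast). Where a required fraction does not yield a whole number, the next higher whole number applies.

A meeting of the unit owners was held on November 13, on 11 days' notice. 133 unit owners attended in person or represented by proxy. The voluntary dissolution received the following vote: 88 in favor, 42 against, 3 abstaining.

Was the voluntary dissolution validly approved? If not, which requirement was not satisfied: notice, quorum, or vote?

Invalid — quorum requirement not satisfied.

Notice: 11 days given; 10 required. Satisfied.
Quorum: 40% of 334 = 133.60, rounded up to 134; 133 present. Not satisfied.
Vote: requires two-thirds of the votes cast (133 − 3 abstaining = 130); 2/3 of 130 = 86.67, rounded up to 87, so 87 needed; 88 in favor. Satisfied.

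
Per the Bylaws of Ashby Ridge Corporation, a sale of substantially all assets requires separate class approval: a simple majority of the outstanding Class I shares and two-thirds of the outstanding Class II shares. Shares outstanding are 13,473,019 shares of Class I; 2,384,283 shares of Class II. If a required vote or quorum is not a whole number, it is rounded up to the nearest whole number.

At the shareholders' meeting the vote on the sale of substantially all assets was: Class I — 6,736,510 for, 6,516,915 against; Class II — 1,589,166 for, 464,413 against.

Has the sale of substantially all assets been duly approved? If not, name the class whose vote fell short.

Not approved — the Class II shares did not give the required vote.

Class I: a majority of 13473019 is 6736510; 6,736,510 required, 6,736,510 in favor — approved.
Class II: 2/3 of 2384283 = 1589522; 1,589,522 required, 1,589,166 in favor — not approved.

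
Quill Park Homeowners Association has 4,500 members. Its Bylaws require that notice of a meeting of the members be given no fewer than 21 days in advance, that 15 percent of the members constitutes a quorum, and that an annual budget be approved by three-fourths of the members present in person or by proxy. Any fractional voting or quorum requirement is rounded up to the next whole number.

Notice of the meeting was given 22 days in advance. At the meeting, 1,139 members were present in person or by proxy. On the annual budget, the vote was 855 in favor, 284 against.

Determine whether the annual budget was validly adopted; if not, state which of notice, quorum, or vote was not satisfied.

Valid — all requirements satisfied.

Notice: 22 days given; 21 required. Satisfied.
Quorum: 15% of 4,500 = 675; 1,139 present. Satisfied.
Vote: requires three-fourths of those present (1,139); 3/4 of 1139 = 854.25, rounded up to 855, so 855 needed; 855 in favor. Satisfied.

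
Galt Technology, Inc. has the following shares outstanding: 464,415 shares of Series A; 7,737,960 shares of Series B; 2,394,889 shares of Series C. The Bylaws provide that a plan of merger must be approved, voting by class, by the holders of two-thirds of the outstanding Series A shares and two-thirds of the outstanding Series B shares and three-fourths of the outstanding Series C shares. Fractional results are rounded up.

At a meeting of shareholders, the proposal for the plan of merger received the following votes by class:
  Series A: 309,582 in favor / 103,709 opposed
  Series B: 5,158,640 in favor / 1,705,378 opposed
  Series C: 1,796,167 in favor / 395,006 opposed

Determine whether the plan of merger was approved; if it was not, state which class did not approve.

Not approved — the Series A shares did not give the required vote.

Series A: 2/3 of 464415 = 309610; 309,610 required, 309,582 in favor — not approved.
Series B: 2/3 of 7737960 = 5158640; 5,158,640 required, 5,158,640 in favor — approved.
Series C: 3/4 of 2394889 = 1796166.75, rounded up to 1796167; 1,796,167 required, 1,796,167 in favor — approved.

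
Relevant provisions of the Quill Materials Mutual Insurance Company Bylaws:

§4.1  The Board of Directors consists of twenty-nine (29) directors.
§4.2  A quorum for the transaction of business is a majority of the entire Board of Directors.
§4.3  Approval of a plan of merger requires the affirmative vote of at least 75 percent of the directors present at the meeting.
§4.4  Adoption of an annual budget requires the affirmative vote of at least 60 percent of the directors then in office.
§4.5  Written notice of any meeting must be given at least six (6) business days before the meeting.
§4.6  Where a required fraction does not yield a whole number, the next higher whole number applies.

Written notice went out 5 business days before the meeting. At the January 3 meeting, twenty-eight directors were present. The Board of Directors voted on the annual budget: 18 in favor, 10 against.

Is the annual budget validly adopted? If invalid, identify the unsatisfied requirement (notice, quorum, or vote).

Invalid — notice requirement not satisfied.

Notice: 5 business days given; 6 required (5 < 6). Not satisfied.
Quorum: 28 present; quorum is 15. Satisfied.
Vote: the annual budget requires three-fifths of the directors then in office (29). 3/5 of 29 = 17.40, rounded up to 18, so 18 affirmative votes are needed; 18 voted in favor. Satisfied.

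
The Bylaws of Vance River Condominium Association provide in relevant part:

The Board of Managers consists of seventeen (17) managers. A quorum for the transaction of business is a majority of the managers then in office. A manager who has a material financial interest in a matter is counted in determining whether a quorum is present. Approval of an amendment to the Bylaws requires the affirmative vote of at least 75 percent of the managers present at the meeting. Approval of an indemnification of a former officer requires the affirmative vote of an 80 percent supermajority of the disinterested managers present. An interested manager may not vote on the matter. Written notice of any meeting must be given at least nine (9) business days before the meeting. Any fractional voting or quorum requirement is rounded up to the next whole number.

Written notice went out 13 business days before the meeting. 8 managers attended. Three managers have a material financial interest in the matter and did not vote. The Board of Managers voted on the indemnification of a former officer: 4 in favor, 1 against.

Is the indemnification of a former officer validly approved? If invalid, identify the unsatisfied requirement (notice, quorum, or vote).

Invalid — quorum requirement not satisfied.

Notice: 13 business days given; 9 required (13 ≥ 9). Satisfied.
Quorum: 8 present (interested managers count toward quorum); quorum is 9. Not satisfied.
Vote: the indemnification of a former officer requires four-fifths of the disinterested managers present (8 − 3 = 5). 4/5 of 5 = 4, so 4 affirmative votes are needed; 4 voted in favor. Satisfied. (Moot — without a quorum no business can be validly transacted.)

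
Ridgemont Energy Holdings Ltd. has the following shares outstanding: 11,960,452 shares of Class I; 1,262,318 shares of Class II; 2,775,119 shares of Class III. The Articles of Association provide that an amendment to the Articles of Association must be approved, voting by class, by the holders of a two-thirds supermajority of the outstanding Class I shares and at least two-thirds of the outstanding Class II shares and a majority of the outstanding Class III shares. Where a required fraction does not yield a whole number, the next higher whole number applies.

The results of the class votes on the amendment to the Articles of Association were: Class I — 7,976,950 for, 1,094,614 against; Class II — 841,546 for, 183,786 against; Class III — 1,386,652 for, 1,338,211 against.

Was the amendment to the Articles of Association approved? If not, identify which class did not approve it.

Not approved — the Class III shares did not give the required vote.

Class I: 2/3 of 11960452 = 7973634.67, rounded up to 7973635; 7,973,635 required, 7,976,950 in favor — approved.
Class II: 2/3 of 1262318 = 841545.33, rounded up to 841546; 841,546 required, 841,546 in favor — approved.
Class III: a majority of 2775119 is 1387560; 1,387,560 required, 1,386,652 in favor — not approved.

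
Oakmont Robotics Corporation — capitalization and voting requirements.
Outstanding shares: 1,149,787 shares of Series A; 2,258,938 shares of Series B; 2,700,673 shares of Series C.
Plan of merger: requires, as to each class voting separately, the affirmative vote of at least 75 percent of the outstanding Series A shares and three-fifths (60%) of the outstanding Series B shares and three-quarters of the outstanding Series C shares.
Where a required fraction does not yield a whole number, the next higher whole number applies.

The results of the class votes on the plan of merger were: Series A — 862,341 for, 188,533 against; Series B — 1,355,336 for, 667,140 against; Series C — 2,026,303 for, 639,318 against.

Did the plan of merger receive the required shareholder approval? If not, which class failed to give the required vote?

Not approved — the Series B shares did not give the required vote.

Series A: 3/4 of 1149787 = 862340.25, rounded up to 862341; 862,341 required, 862,341 in favor — approved.
Series B: 3/5 of 2258938 = 1355362.80, rounded up to 1355363; 1,355,363 required, 1,355,336 in favor — not approved.
Series C: 3/4 of 2700673 = 2025504.75, rounded up to 2025505; 2,025,505 required, 2,026,303 in favor — approved.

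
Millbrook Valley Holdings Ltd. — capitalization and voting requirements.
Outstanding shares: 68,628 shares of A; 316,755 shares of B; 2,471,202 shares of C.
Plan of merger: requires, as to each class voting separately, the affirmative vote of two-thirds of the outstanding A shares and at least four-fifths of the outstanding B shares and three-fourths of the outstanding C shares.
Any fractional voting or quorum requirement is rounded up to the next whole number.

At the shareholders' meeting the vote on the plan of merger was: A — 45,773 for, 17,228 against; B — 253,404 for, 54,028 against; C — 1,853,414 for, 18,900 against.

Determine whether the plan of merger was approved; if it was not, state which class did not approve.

Approved — every class gave the required vote.

A: 2/3 of 68628 = 45752; 45,752 required, 45,773 in favor — approved.
B: 4/5 of 316755 = 253404; 253,404 required, 253,404 in favor — approved.
C: 3/4 of 2471202 = 1853401.50, rounded up to 1853402; 1,853,402 required, 1,853,414 in favor — approved.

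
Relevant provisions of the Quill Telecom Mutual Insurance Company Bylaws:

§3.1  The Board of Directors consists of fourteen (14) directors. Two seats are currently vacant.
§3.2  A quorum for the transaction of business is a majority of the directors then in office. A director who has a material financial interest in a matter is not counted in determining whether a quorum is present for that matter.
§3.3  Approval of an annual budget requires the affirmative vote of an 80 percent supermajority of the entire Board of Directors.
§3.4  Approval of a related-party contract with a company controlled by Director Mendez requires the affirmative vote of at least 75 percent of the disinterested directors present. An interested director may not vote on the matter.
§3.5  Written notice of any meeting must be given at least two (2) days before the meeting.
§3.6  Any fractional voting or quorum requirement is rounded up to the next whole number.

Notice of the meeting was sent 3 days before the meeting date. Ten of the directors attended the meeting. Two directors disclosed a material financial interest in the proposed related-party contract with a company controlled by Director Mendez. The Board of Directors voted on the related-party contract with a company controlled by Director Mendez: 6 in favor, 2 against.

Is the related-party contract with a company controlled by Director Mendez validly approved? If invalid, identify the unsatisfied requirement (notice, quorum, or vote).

Valid — all requirements satisfied.

Notice: 3 days given; 2 required (3 ≥ 2). Satisfied.
Quorum: 10 present, but the 2 interested directors do not count, leaving 8. Quorum is 7. Satisfied.
Vote: the related-party contract with a company controlled by Director Mendez requires three-fourths of the disinterested directors present (10 − 2 = 8). 3/4 of 8 = 6, so 6 affirmative votes are needed; 6 voted in favor. Satisfied.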